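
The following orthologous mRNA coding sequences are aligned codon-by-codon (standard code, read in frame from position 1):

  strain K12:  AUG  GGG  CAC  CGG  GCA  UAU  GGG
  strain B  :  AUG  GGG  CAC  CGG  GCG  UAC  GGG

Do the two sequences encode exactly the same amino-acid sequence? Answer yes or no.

Codon 1: AUG Met / AUG Met — identical.
Codon 2: GGG Gly / GGG Gly — identical.
Codon 3: CAC His / CAC His — identical.
Codon 4: CGG Arg / CGG Arg — identical.
Codon 5: GCA Ala / GCG Ala — synonymous.
Codon 6: UAU Tyr / UAC Tyr — synonymous.
Codon 7: GGG Gly / GGG Gly — identical.
Nonsynonymous differences: 0 → same protein.

yes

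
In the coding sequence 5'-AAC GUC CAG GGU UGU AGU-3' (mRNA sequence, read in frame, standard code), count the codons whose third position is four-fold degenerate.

2

Codon 1 AAC (Asn): third position 2-fold.
Codon 2 GUC (Val): third position 4-fold.
Codon 3 CAG (Gln): third position 2-fold.
Codon 4 GGU (Gly): third position 4-fold.
Codon 5 UGU (Cys): third position 2-fold.
Codon 6 AGU (Ser): third position 2-fold.
Four-fold degenerate third positions: 2.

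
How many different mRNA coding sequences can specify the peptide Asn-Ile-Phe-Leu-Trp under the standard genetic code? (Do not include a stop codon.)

72

Asn: 2 codons.
Ile: 3 codons.
Phe: 2 codons.
Leu: 6 codons.
Trp: 1 codon.
2 × 3 × 2 × 6 × 1 = 72.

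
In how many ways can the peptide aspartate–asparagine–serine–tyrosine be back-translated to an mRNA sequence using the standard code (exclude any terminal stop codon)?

48

Asp: 2 codons.
Asn: 2 codons.
Ser: 6 codons.
Tyr: 2 codons.
2 × 2 × 6 × 2 = 48.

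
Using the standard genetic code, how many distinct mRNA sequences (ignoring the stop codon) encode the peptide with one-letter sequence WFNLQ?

Trp: 1 codon.
Phe: 2 codons.
Asn: 2 codons.
Leu: 6 codons.
Gln: 2 codons.
1 × 2 × 2 × 6 × 2 = 48.

48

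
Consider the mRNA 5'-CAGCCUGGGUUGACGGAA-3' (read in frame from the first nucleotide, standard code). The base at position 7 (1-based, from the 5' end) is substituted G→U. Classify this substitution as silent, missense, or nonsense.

Position 7 falls in codon 3: GGG → Gly.
After the substitution the codon is UGG → Trp.
Gly ≠ Trp, so this is a missense mutation.

missense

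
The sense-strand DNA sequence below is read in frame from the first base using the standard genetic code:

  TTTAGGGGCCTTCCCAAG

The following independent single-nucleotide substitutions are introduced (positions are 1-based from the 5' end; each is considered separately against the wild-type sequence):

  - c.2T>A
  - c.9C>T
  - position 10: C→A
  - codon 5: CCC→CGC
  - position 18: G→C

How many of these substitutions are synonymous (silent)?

Codon 1: TTT (Phe) → TAT (Tyr) — missense.
Codon 3: GGC (Gly) → GGT (Gly) — synonymous.
Codon 4: CTT (Leu) → ATT (Ile) — missense.
Codon 5: CCC (Pro) → CGC (Arg) — missense.
Codon 6: AAG (Lys) → AAC (Asn) — missense.
Synonymous: 1 of 5.

1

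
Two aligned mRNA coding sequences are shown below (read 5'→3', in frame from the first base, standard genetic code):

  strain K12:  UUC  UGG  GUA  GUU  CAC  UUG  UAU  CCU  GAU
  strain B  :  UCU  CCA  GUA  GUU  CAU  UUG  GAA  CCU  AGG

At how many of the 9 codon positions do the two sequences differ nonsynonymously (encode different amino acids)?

4

Codon 1: UUC Phe / UCU Ser — nonsynonymous.
Codon 2: UGG Trp / CCA Pro — nonsynonymous.
Codon 3: GUA Val / GUA Val — identical.
Codon 4: GUU Val / GUU Val — identical.
Codon 5: CAC His / CAU His — synonymous.
Codon 6: UUG Leu / UUG Leu — identical.
Codon 7: UAU Tyr / GAA Glu — nonsynonymous.
Codon 8: CCU Pro / CCU Pro — identical.
Codon 9: GAU Asp / AGG Arg — nonsynonymous.
Nonsynonymous differences: 4.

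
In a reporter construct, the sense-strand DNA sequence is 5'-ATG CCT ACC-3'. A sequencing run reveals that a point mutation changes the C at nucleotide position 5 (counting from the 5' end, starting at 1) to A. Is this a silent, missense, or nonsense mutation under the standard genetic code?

missense

Position 5 falls in codon 2: CCT → Pro.
After the substitution the codon is CAT → His.
Pro ≠ His, so this is a missense mutation.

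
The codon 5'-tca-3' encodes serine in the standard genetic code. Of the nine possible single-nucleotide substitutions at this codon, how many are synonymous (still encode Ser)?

3

Position 1: none → 0 synonymous.
Position 2: none → 0 synonymous.
Position 3: TCT, TCC, TCG → 3 synonymous.
Total: 0 + 0 + 3 = 3.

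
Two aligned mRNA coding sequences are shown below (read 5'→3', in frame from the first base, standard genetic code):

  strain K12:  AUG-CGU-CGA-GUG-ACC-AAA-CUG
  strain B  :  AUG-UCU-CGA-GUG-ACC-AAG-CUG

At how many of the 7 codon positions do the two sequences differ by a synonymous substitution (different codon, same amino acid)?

1

Codon 1: AUG Met / AUG Met — identical.
Codon 2: CGU Arg / UCU Ser — nonsynonymous.
Codon 3: CGA Arg / CGA Arg — identical.
Codon 4: GUG Val / GUG Val — identical.
Codon 5: ACC Thr / ACC Thr — identical.
Codon 6: AAA Lys / AAG Lys — synonymous.
Codon 7: CUG Leu / CUG Leu — identical.
Synonymous differences: 1.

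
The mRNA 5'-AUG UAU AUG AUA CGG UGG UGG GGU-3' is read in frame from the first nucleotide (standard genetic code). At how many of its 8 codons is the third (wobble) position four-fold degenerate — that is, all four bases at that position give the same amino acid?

Codon 1 AUG (Met): third position 1-fold.
Codon 2 UAU (Tyr): third position 2-fold.
Codon 3 AUG (Met): third position 1-fold.
Codon 4 AUA (Ile): third position 3-fold.
Codon 5 CGG (Arg): third position 4-fold.
Codon 6 UGG (Trp): third position 1-fold.
Codon 7 UGG (Trp): third position 1-fold.
Codon 8 GGU (Gly): third position 4-fold.
Four-fold degenerate third positions: 2.

2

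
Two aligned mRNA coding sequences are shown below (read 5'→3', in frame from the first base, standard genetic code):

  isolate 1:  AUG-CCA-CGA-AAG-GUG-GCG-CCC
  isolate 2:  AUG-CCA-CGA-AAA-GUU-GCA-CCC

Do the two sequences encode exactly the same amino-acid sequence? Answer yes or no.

yes

Codon 1: AUG Met / AUG Met — identical.
Codon 2: CCA Pro / CCA Pro — identical.
Codon 3: CGA Arg / CGA Arg — identical.
Codon 4: AAG Lys / AAA Lys — synonymous.
Codon 5: GUG Val / GUU Val — synonymous.
Codon 6: GCG Ala / GCA Ala — synonymous.
Codon 7: CCC Pro / CCC Pro — identical.
Nonsynonymous differences: 0 → same protein.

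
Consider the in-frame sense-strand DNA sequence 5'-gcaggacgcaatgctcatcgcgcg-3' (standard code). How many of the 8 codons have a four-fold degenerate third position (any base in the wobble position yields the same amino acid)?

6

Codon 1 GCA (Ala): third position 4-fold.
Codon 2 GGA (Gly): third position 4-fold.
Codon 3 CGC (Arg): third position 4-fold.
Codon 4 AAT (Asn): third position 2-fold.
Codon 5 GCT (Ala): third position 4-fold.
Codon 6 CAT (His): third position 2-fold.
Codon 7 CGC (Arg): third position 4-fold.
Codon 8 GCG (Ala): third position 4-fold.
Four-fold degenerate third positions: 6.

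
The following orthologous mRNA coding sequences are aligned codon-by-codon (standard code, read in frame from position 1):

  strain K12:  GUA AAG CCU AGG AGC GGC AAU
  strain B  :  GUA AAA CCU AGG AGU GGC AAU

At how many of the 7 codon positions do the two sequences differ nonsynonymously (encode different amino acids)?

0

Codon 1: GUA Val / GUA Val — identical.
Codon 2: AAG Lys / AAA Lys — synonymous.
Codon 3: CCU Pro / CCU Pro — identical.
Codon 4: AGG Arg / AGG Arg — identical.
Codon 5: AGC Ser / AGU Ser — synonymous.
Codon 6: GGC Gly / GGC Gly — identical.
Codon 7: AAU Asn / AAU Asn — identical.
Nonsynonymous differences: 0.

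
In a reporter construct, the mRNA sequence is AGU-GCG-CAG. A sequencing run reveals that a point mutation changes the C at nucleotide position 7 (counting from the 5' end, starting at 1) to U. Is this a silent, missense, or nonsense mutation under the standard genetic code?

Position 7 falls in codon 3: CAG → Gln.
After the substitution the codon is UAG → Stop.
The new codon is a stop codon, so this is a nonsense mutation.

nonsense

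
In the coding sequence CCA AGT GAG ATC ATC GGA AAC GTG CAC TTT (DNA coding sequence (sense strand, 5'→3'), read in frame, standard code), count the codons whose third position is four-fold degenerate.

3

Codon 1 CCA (Pro): third position 4-fold.
Codon 2 AGT (Ser): third position 2-fold.
Codon 3 GAG (Glu): third position 2-fold.
Codon 4 ATC (Ile): third position 3-fold.
Codon 5 ATC (Ile): third position 3-fold.
Codon 6 GGA (Gly): third position 4-fold.
Codon 7 AAC (Asn): third position 2-fold.
Codon 8 GTG (Val): third position 4-fold.
Codon 9 CAC (His): third position 2-fold.
Codon 10 TTT (Phe): third position 2-fold.
Four-fold degenerate third positions: 3.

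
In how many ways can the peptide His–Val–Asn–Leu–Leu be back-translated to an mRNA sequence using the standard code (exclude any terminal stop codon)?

576

His: 2 codons.
Val: 4 codons.
Asn: 2 codons.
Leu: 6 codons.
Leu: 6 codons.
2 × 4 × 2 × 6 × 6 = 576.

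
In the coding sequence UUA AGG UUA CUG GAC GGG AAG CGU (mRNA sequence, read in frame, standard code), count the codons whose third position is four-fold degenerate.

Codon 1 UUA (Leu): third position 2-fold.
Codon 2 AGG (Arg): third position 2-fold.
Codon 3 UUA (Leu): third position 2-fold.
Codon 4 CUG (Leu): third position 4-fold.
Codon 5 GAC (Asp): third position 2-fold.
Codon 6 GGG (Gly): third position 4-fold.
Codon 7 AAG (Lys): third position 2-fold.
Codon 8 CGU (Arg): third position 4-fold.
Four-fold degenerate third positions: 3.

3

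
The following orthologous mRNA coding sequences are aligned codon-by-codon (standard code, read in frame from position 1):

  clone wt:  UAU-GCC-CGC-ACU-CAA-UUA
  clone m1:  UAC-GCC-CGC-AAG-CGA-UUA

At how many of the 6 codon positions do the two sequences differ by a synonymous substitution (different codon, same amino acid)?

1

Codon 1: UAU Tyr / UAC Tyr — synonymous.
Codon 2: GCC Ala / GCC Ala — identical.
Codon 3: CGC Arg / CGC Arg — identical.
Codon 4: ACU Thr / AAG Lys — nonsynonymous.
Codon 5: CAA Gln / CGA Arg — nonsynonymous.
Codon 6: UUA Leu / UUA Leu — identical.
Synonymous differences: 1.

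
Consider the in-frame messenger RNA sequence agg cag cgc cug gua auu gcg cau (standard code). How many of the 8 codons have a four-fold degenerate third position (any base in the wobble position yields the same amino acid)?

Codon 1 AGG (Arg): third position 2-fold.
Codon 2 CAG (Gln): third position 2-fold.
Codon 3 CGC (Arg): third position 4-fold.
Codon 4 CUG (Leu): third position 4-fold.
Codon 5 GUA (Val): third position 4-fold.
Codon 6 AUU (Ile): third position 3-fold.
Codon 7 GCG (Ala): third position 4-fold.
Codon 8 CAU (His): third position 2-fold.
Four-fold degenerate third positions: 4.

4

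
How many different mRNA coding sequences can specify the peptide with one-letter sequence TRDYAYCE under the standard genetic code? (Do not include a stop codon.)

3072

Thr: 4 codons.
Arg: 6 codons.
Asp: 2 codons.
Tyr: 2 codons.
Ala: 4 codons.
Tyr: 2 codons.
Cys: 2 codons.
Glu: 2 codons.
4 × 6 × 2 × 2 × 4 × 2 × 2 × 2 = 3072.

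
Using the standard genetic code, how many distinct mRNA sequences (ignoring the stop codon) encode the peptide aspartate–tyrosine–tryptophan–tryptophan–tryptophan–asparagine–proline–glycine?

128

Asp: 2 codons.
Tyr: 2 codons.
Trp: 1 codon.
Trp: 1 codon.
Trp: 1 codon.
Asn: 2 codons.
Pro: 4 codons.
Gly: 4 codons.
2 × 2 × 1 × 1 × 1 × 2 × 4 × 4 = 128.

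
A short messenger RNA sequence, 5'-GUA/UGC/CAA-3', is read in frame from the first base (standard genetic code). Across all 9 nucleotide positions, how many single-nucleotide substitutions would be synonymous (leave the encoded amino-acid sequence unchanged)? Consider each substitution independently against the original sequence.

Codon 1 (GUA, Val): 3 synonymous substitutions.
Codon 2 (UGC, Cys): 1 synonymous substitution.
Codon 3 (CAA, Gln): 1 synonymous substitution.
Total: 3 + 1 + 1 = 5.

5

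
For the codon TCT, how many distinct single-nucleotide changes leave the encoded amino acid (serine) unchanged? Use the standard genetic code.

Position 1: none → 0 synonymous.
Position 2: none → 0 synonymous.
Position 3: TCC, TCA, TCG → 3 synonymous.
Total: 0 + 0 + 3 = 3.

3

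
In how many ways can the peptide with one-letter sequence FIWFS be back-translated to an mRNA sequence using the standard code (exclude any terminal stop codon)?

Phe: 2 codons.
Ile: 3 codons.
Trp: 1 codon.
Phe: 2 codons.
Ser: 6 codons.
2 × 3 × 1 × 2 × 6 = 72.

72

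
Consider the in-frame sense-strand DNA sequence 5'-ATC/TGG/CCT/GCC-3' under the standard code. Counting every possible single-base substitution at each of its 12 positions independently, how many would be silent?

Codon 1 (ATC, Ile): 2 synonymous substitutions.
Codon 2 (TGG, Trp): 0 synonymous substitutions.
Codon 3 (CCT, Pro): 3 synonymous substitutions.
Codon 4 (GCC, Ala): 3 synonymous substitutions.
Total: 2 + 0 + 3 + 3 = 8.

8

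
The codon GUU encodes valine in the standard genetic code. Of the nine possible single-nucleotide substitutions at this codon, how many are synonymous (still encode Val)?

3

Position 1: none → 0 synonymous.
Position 2: none → 0 synonymous.
Position 3: GUC, GUA, GUG → 3 synonymous.
Total: 0 + 0 + 3 = 3.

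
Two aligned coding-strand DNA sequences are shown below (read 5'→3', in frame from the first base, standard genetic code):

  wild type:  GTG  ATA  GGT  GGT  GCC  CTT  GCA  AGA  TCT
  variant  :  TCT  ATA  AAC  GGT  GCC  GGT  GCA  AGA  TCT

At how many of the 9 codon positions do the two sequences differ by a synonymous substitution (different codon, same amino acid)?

0

Codon 1: GTG Val / TCT Ser — nonsynonymous.
Codon 2: ATA Ile / ATA Ile — identical.
Codon 3: GGT Gly / AAC Asn — nonsynonymous.
Codon 4: GGT Gly / GGT Gly — identical.
Codon 5: GCC Ala / GCC Ala — identical.
Codon 6: CTT Leu / GGT Gly — nonsynonymous.
Codon 7: GCA Ala / GCA Ala — identical.
Codon 8: AGA Arg / AGA Arg — identical.
Codon 9: TCT Ser / TCT Ser — identical.
Synonymous differences: 0.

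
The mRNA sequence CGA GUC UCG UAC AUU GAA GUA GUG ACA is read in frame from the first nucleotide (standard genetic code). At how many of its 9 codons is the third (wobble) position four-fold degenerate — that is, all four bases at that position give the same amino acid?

6

Codon 1 CGA (Arg): third position 4-fold.
Codon 2 GUC (Val): third position 4-fold.
Codon 3 UCG (Ser): third position 4-fold.
Codon 4 UAC (Tyr): third position 2-fold.
Codon 5 AUU (Ile): third position 3-fold.
Codon 6 GAA (Glu): third position 2-fold.
Codon 7 GUA (Val): third position 4-fold.
Codon 8 GUG (Val): third position 4-fold.
Codon 9 ACA (Thr): third position 4-fold.
Four-fold degenerate third positions: 6.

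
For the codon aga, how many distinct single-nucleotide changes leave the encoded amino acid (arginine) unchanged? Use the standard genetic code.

Position 1: CGA → 1 synonymous.
Position 2: none → 0 synonymous.
Position 3: AGG → 1 synonymous.
Total: 1 + 0 + 1 = 2.

2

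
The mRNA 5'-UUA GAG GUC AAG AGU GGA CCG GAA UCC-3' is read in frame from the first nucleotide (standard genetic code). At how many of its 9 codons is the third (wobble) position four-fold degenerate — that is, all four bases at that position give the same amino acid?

4

Codon 1 UUA (Leu): third position 2-fold.
Codon 2 GAG (Glu): third position 2-fold.
Codon 3 GUC (Val): third position 4-fold.
Codon 4 AAG (Lys): third position 2-fold.
Codon 5 AGU (Ser): third position 2-fold.
Codon 6 GGA (Gly): third position 4-fold.
Codon 7 CCG (Pro): third position 4-fold.
Codon 8 GAA (Glu): third position 2-fold.
Codon 9 UCC (Ser): third position 4-fold.
Four-fold degenerate third positions: 4.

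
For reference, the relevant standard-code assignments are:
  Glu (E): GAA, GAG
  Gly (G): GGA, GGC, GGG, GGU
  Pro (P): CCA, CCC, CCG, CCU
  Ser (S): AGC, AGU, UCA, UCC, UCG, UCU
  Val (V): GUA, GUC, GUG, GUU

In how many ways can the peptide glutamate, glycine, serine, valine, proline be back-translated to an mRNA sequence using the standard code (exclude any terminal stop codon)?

768

Glu: 2 codons.
Gly: 4 codons.
Ser: 6 codons.
Val: 4 codons.
Pro: 4 codons.
2 × 4 × 6 × 4 × 4 = 768.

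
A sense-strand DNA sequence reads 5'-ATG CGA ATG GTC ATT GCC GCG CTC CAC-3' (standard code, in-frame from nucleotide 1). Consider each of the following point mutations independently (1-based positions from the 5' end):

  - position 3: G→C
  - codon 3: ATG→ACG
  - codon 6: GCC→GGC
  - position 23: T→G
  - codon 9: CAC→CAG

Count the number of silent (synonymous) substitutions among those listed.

0

Codon 1: ATG (Met) → ATC (Ile) — missense.
Codon 3: ATG (Met) → ACG (Thr) — missense.
Codon 6: GCC (Ala) → GGC (Gly) — missense.
Codon 8: CTC (Leu) → CGC (Arg) — missense.
Codon 9: CAC (His) → CAG (Gln) — missense.
Synonymous: 0 of 5.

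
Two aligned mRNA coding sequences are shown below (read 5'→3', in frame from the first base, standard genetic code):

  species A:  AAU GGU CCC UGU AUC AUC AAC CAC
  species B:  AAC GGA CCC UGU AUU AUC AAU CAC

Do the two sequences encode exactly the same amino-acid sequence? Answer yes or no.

yes

Codon 1: AAU Asn / AAC Asn — synonymous.
Codon 2: GGU Gly / GGA Gly — synonymous.
Codon 3: CCC Pro / CCC Pro — identical.
Codon 4: UGU Cys / UGU Cys — identical.
Codon 5: AUC Ile / AUU Ile — synonymous.
Codon 6: AUC Ile / AUC Ile — identical.
Codon 7: AAC Asn / AAU Asn — synonymous.
Codon 8: CAC His / CAC His — identical.
Nonsynonymous differences: 0 → same protein.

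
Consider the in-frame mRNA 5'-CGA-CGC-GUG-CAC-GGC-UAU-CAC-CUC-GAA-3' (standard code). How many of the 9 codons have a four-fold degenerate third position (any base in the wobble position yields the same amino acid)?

5

Codon 1 CGA (Arg): third position 4-fold.
Codon 2 CGC (Arg): third position 4-fold.
Codon 3 GUG (Val): third position 4-fold.
Codon 4 CAC (His): third position 2-fold.
Codon 5 GGC (Gly): third position 4-fold.
Codon 6 UAU (Tyr): third position 2-fold.
Codon 7 CAC (His): third position 2-fold.
Codon 8 CUC (Leu): third position 4-fold.
Codon 9 GAA (Glu): third position 2-fold.
Four-fold degenerate third positions: 5.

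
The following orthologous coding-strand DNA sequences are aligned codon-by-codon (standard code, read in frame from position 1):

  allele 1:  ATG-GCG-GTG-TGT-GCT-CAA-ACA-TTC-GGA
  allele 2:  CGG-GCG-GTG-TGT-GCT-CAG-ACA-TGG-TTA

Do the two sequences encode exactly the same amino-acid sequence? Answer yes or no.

Codon 1: ATG Met / CGG Arg — nonsynonymous.
Codon 2: GCG Ala / GCG Ala — identical.
Codon 3: GTG Val / GTG Val — identical.
Codon 4: TGT Cys / TGT Cys — identical.
Codon 5: GCT Ala / GCT Ala — identical.
Codon 6: CAA Gln / CAG Gln — synonymous.
Codon 7: ACA Thr / ACA Thr — identical.
Codon 8: TTC Phe / TGG Trp — nonsynonymous.
Codon 9: GGA Gly / TTA Leu — nonsynonymous.
Nonsynonymous differences: 3 → different protein.

no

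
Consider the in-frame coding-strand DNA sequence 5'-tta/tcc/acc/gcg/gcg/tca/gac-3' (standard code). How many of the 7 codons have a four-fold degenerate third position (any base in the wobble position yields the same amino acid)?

5

Codon 1 TTA (Leu): third position 2-fold.
Codon 2 TCC (Ser): third position 4-fold.
Codon 3 ACC (Thr): third position 4-fold.
Codon 4 GCG (Ala): third position 4-fold.
Codon 5 GCG (Ala): third position 4-fold.
Codon 6 TCA (Ser): third position 4-fold.
Codon 7 GAC (Asp): third position 2-fold.
Four-fold degenerate third positions: 5.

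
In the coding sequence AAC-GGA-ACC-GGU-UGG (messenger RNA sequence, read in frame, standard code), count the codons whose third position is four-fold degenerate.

Codon 1 AAC (Asn): third position 2-fold.
Codon 2 GGA (Gly): third position 4-fold.
Codon 3 ACC (Thr): third position 4-fold.
Codon 4 GGU (Gly): third position 4-fold.
Codon 5 UGG (Trp): third position 1-fold.
Four-fold degenerate third positions: 3.

3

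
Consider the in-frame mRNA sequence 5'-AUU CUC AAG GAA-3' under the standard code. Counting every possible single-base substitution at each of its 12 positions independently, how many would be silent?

7

Codon 1 (AUU, Ile): 2 synonymous substitutions.
Codon 2 (CUC, Leu): 3 synonymous substitutions.
Codon 3 (AAG, Lys): 1 synonymous substitution.
Codon 4 (GAA, Glu): 1 synonymous substitution.
Total: 2 + 3 + 1 + 1 = 7.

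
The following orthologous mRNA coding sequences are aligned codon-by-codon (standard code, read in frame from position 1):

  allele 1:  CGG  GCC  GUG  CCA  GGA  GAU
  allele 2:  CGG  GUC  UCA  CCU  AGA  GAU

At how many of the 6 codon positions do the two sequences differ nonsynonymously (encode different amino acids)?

Codon 1: CGG Arg / CGG Arg — identical.
Codon 2: GCC Ala / GUC Val — nonsynonymous.
Codon 3: GUG Val / UCA Ser — nonsynonymous.
Codon 4: CCA Pro / CCU Pro — synonymous.
Codon 5: GGA Gly / AGA Arg — nonsynonymous.
Codon 6: GAU Asp / GAU Asp — identical.
Nonsynonymous differences: 3.

3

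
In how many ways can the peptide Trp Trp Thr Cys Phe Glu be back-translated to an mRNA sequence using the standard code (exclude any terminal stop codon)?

32

Trp: 1 codon.
Trp: 1 codon.
Thr: 4 codons.
Cys: 2 codons.
Phe: 2 codons.
Glu: 2 codons.
1 × 1 × 4 × 2 × 2 × 2 = 32.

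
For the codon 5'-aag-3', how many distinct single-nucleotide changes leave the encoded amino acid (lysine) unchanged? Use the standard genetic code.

Position 1: none → 0 synonymous.
Position 2: none → 0 synonymous.
Position 3: AAA → 1 synonymous.
Total: 0 + 0 + 1 = 1.

1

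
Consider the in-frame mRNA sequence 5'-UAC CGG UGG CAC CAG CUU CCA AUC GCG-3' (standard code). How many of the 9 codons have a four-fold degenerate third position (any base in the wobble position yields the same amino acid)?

4

Codon 1 UAC (Tyr): third position 2-fold.
Codon 2 CGG (Arg): third position 4-fold.
Codon 3 UGG (Trp): third position 1-fold.
Codon 4 CAC (His): third position 2-fold.
Codon 5 CAG (Gln): third position 2-fold.
Codon 6 CUU (Leu): third position 4-fold.
Codon 7 CCA (Pro): third position 4-fold.
Codon 8 AUC (Ile): third position 3-fold.
Codon 9 GCG (Ala): third position 4-fold.
Four-fold degenerate third positions: 4.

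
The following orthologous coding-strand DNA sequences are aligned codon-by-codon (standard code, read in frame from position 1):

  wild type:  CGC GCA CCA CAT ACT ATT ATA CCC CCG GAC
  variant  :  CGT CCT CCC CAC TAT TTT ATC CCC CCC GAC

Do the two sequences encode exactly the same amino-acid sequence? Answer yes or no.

Codon 1: CGC Arg / CGT Arg — synonymous.
Codon 2: GCA Ala / CCT Pro — nonsynonymous.
Codon 3: CCA Pro / CCC Pro — synonymous.
Codon 4: CAT His / CAC His — synonymous.
Codon 5: ACT Thr / TAT Tyr — nonsynonymous.
Codon 6: ATT Ile / TTT Phe — nonsynonymous.
Codon 7: ATA Ile / ATC Ile — synonymous.
Codon 8: CCC Pro / CCC Pro — identical.
Codon 9: CCG Pro / CCC Pro — synonymous.
Codon 10: GAC Asp / GAC Asp — identical.
Nonsynonymous differences: 3 → different protein.

no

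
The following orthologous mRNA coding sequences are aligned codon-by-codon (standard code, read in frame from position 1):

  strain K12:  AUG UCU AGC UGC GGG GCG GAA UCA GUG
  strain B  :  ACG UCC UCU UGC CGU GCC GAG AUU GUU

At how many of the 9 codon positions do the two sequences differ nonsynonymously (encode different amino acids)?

Codon 1: AUG Met / ACG Thr — nonsynonymous.
Codon 2: UCU Ser / UCC Ser — synonymous.
Codon 3: AGC Ser / UCU Ser — synonymous.
Codon 4: UGC Cys / UGC Cys — identical.
Codon 5: GGG Gly / CGU Arg — nonsynonymous.
Codon 6: GCG Ala / GCC Ala — synonymous.
Codon 7: GAA Glu / GAG Glu — synonymous.
Codon 8: UCA Ser / AUU Ile — nonsynonymous.
Codon 9: GUG Val / GUU Val — synonymous.
Nonsynonymous differences: 3.

3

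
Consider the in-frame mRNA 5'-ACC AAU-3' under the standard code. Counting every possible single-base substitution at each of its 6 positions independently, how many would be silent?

Codon 1 (ACC, Thr): 3 synonymous substitutions.
Codon 2 (AAU, Asn): 1 synonymous substitution.
Total: 3 + 1 = 4.

4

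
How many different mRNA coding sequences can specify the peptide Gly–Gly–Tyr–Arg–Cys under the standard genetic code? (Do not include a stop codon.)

Gly: 4 codons.
Gly: 4 codons.
Tyr: 2 codons.
Arg: 6 codons.
Cys: 2 codons.
4 × 4 × 2 × 6 × 2 = 384.

384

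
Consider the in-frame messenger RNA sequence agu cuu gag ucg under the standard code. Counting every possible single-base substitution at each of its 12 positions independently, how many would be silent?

Codon 1 (AGU, Ser): 1 synonymous substitution.
Codon 2 (CUU, Leu): 3 synonymous substitutions.
Codon 3 (GAG, Glu): 1 synonymous substitution.
Codon 4 (UCG, Ser): 3 synonymous substitutions.
Total: 1 + 3 + 1 + 3 = 8.

8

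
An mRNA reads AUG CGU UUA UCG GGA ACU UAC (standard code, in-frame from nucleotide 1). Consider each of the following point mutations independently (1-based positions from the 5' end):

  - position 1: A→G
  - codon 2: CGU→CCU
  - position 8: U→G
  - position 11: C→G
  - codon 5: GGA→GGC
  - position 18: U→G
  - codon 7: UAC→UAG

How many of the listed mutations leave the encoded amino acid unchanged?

Codon 1: AUG (Met) → GUG (Val) — missense.
Codon 2: CGU (Arg) → CCU (Pro) — missense.
Codon 3: UUA (Leu) → UGA (Stop) — nonsense.
Codon 4: UCG (Ser) → UGG (Trp) — missense.
Codon 5: GGA (Gly) → GGC (Gly) — synonymous.
Codon 6: ACU (Thr) → ACG (Thr) — synonymous.
Codon 7: UAC (Tyr) → UAG (Stop) — nonsense.
Synonymous: 2 of 7.

2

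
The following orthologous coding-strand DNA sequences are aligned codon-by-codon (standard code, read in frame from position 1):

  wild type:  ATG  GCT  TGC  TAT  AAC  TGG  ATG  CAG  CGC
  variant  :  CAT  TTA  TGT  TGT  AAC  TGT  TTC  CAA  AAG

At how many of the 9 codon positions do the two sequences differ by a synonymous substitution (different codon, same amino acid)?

2

Codon 1: ATG Met / CAT His — nonsynonymous.
Codon 2: GCT Ala / TTA Leu — nonsynonymous.
Codon 3: TGC Cys / TGT Cys — synonymous.
Codon 4: TAT Tyr / TGT Cys — nonsynonymous.
Codon 5: AAC Asn / AAC Asn — identical.
Codon 6: TGG Trp / TGT Cys — nonsynonymous.
Codon 7: ATG Met / TTC Phe — nonsynonymous.
Codon 8: CAG Gln / CAA Gln — synonymous.
Codon 9: CGC Arg / AAG Lys — nonsynonymous.
Synonymous differences: 2.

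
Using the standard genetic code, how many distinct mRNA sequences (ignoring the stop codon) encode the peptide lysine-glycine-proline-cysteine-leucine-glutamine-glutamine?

Lys: 2 codons.
Gly: 4 codons.
Pro: 4 codons.
Cys: 2 codons.
Leu: 6 codons.
Gln: 2 codons.
Gln: 2 codons.
2 × 4 × 4 × 2 × 6 × 2 × 2 = 1536.

1536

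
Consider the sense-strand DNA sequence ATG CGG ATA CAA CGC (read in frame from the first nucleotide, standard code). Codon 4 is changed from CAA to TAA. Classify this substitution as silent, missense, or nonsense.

nonsense

Position 10 falls in codon 4: CAA → Gln.
After the substitution the codon is TAA → Stop.
The new codon is a stop codon, so this is a nonsense mutation.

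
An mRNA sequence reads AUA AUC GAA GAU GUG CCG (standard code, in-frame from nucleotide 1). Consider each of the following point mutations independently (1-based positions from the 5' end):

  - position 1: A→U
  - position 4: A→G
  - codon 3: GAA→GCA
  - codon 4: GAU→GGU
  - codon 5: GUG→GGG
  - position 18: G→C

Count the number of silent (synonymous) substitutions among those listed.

Codon 1: AUA (Ile) → UUA (Leu) — missense.
Codon 2: AUC (Ile) → GUC (Val) — missense.
Codon 3: GAA (Glu) → GCA (Ala) — missense.
Codon 4: GAU (Asp) → GGU (Gly) — missense.
Codon 5: GUG (Val) → GGG (Gly) — missense.
Codon 6: CCG (Pro) → CCC (Pro) — synonymous.
Synonymous: 1 of 6.

1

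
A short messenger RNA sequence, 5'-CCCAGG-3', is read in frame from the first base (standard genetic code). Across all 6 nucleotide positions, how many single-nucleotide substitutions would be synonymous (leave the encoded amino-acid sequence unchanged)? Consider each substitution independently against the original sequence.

Codon 1 (CCC, Pro): 3 synonymous substitutions.
Codon 2 (AGG, Arg): 2 synonymous substitutions.
Total: 3 + 2 = 5.

5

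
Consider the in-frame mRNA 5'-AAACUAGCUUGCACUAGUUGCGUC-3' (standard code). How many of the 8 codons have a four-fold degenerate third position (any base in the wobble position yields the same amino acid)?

Codon 1 AAA (Lys): third position 2-fold.
Codon 2 CUA (Leu): third position 4-fold.
Codon 3 GCU (Ala): third position 4-fold.
Codon 4 UGC (Cys): third position 2-fold.
Codon 5 ACU (Thr): third position 4-fold.
Codon 6 AGU (Ser): third position 2-fold.
Codon 7 UGC (Cys): third position 2-fold.
Codon 8 GUC (Val): third position 4-fold.
Four-fold degenerate third positions: 4.

4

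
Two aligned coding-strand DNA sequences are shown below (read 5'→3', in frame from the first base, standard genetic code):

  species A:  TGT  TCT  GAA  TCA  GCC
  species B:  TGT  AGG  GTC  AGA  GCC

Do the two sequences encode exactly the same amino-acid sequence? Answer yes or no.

Codon 1: TGT Cys / TGT Cys — identical.
Codon 2: TCT Ser / AGG Arg — nonsynonymous.
Codon 3: GAA Glu / GTC Val — nonsynonymous.
Codon 4: TCA Ser / AGA Arg — nonsynonymous.
Codon 5: GCC Ala / GCC Ala — identical.
Nonsynonymous differences: 3 → different protein.

no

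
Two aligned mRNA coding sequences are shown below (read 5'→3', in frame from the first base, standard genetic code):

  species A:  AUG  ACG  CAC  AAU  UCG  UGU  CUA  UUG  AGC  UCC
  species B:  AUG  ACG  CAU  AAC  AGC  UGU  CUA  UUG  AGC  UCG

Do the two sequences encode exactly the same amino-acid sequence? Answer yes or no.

Codon 1: AUG Met / AUG Met — identical.
Codon 2: ACG Thr / ACG Thr — identical.
Codon 3: CAC His / CAU His — synonymous.
Codon 4: AAU Asn / AAC Asn — synonymous.
Codon 5: UCG Ser / AGC Ser — synonymous.
Codon 6: UGU Cys / UGU Cys — identical.
Codon 7: CUA Leu / CUA Leu — identical.
Codon 8: UUG Leu / UUG Leu — identical.
Codon 9: AGC Ser / AGC Ser — identical.
Codon 10: UCC Ser / UCG Ser — synonymous.
Nonsynonymous differences: 0 → same protein.

yes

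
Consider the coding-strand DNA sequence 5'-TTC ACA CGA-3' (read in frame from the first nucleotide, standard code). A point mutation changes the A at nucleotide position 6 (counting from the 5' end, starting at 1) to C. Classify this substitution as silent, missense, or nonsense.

Position 6 falls in codon 2: ACA → Thr.
After the substitution the codon is ACC → Thr.
Both encode Thr, so the change is synonymous.

silent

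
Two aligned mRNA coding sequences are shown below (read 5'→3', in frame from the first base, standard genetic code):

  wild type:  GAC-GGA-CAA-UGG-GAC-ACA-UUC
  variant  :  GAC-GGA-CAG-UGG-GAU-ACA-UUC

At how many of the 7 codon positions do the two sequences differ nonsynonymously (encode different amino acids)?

0

Codon 1: GAC Asp / GAC Asp — identical.
Codon 2: GGA Gly / GGA Gly — identical.
Codon 3: CAA Gln / CAG Gln — synonymous.
Codon 4: UGG Trp / UGG Trp — identical.
Codon 5: GAC Asp / GAU Asp — synonymous.
Codon 6: ACA Thr / ACA Thr — identical.
Codon 7: UUC Phe / UUC Phe — identical.
Nonsynonymous differences: 0.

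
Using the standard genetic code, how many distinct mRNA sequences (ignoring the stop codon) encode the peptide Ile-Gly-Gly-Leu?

288

Ile: 3 codons.
Gly: 4 codons.
Gly: 4 codons.
Leu: 6 codons.
3 × 4 × 4 × 6 = 288.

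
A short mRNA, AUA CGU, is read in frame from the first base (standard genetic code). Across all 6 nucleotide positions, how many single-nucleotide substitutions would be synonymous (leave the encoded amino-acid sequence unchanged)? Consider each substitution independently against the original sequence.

5

Codon 1 (AUA, Ile): 2 synonymous substitutions.
Codon 2 (CGU, Arg): 3 synonymous substitutions.
Total: 2 + 3 = 5.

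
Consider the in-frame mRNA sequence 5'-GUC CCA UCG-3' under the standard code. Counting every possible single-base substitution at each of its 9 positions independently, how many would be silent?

9

Codon 1 (GUC, Val): 3 synonymous substitutions.
Codon 2 (CCA, Pro): 3 synonymous substitutions.
Codon 3 (UCG, Ser): 3 synonymous substitutions.
Total: 3 + 3 + 3 = 9.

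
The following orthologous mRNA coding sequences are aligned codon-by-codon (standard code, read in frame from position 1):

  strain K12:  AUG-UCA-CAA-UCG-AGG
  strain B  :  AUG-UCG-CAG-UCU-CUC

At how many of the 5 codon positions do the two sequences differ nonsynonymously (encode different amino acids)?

1

Codon 1: AUG Met / AUG Met — identical.
Codon 2: UCA Ser / UCG Ser — synonymous.
Codon 3: CAA Gln / CAG Gln — synonymous.
Codon 4: UCG Ser / UCU Ser — synonymous.
Codon 5: AGG Arg / CUC Leu — nonsynonymous.
Nonsynonymous differences: 1.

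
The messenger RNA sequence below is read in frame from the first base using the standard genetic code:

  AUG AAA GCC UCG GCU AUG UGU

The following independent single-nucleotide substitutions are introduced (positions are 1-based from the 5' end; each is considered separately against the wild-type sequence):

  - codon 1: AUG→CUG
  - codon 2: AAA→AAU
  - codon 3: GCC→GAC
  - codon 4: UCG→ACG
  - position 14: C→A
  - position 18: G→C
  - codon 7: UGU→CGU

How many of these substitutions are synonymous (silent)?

0

Codon 1: AUG (Met) → CUG (Leu) — missense.
Codon 2: AAA (Lys) → AAU (Asn) — missense.
Codon 3: GCC (Ala) → GAC (Asp) — missense.
Codon 4: UCG (Ser) → ACG (Thr) — missense.
Codon 5: GCU (Ala) → GAU (Asp) — missense.
Codon 6: AUG (Met) → AUC (Ile) — missense.
Codon 7: UGU (Cys) → CGU (Arg) — missense.
Synonymous: 0 of 7.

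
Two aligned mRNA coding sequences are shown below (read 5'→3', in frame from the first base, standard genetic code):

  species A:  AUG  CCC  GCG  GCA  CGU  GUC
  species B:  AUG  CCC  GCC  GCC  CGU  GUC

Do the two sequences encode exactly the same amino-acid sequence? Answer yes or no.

Codon 1: AUG Met / AUG Met — identical.
Codon 2: CCC Pro / CCC Pro — identical.
Codon 3: GCG Ala / GCC Ala — synonymous.
Codon 4: GCA Ala / GCC Ala — synonymous.
Codon 5: CGU Arg / CGU Arg — identical.
Codon 6: GUC Val / GUC Val — identical.
Nonsynonymous differences: 0 → same protein.

yes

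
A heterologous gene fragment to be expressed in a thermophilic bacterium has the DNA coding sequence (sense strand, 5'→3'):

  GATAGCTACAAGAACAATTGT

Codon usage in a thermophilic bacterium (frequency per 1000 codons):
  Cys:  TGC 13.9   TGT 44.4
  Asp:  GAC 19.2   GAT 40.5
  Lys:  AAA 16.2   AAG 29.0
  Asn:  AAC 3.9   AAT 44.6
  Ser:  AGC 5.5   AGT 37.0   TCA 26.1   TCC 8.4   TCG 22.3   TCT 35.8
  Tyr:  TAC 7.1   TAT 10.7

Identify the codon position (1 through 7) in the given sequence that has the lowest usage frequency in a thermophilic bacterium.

Codon 1 GAT (Asp): 40.5 per 1000.
Codon 2 AGC (Ser): 5.5 per 1000.
Codon 3 TAC (Tyr): 7.1 per 1000.
Codon 4 AAG (Lys): 29.0 per 1000.
Codon 5 AAC (Asn): 3.9 per 1000.
Codon 6 AAT (Asn): 44.6 per 1000.
Codon 7 TGT (Cys): 44.4 per 1000.
Lowest frequency is 3.9 at codon 5.

5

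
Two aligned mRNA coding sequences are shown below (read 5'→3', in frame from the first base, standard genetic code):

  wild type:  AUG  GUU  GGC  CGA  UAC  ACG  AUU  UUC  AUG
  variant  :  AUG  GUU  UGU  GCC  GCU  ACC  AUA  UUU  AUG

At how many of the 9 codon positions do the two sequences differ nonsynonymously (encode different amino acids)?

Codon 1: AUG Met / AUG Met — identical.
Codon 2: GUU Val / GUU Val — identical.
Codon 3: GGC Gly / UGU Cys — nonsynonymous.
Codon 4: CGA Arg / GCC Ala — nonsynonymous.
Codon 5: UAC Tyr / GCU Ala — nonsynonymous.
Codon 6: ACG Thr / ACC Thr — synonymous.
Codon 7: AUU Ile / AUA Ile — synonymous.
Codon 8: UUC Phe / UUU Phe — synonymous.
Codon 9: AUG Met / AUG Met — identical.
Nonsynonymous differences: 3.

3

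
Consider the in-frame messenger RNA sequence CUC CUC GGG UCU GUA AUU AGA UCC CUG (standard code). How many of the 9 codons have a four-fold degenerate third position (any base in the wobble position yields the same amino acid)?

Codon 1 CUC (Leu): third position 4-fold.
Codon 2 CUC (Leu): third position 4-fold.
Codon 3 GGG (Gly): third position 4-fold.
Codon 4 UCU (Ser): third position 4-fold.
Codon 5 GUA (Val): third position 4-fold.
Codon 6 AUU (Ile): third position 3-fold.
Codon 7 AGA (Arg): third position 2-fold.
Codon 8 UCC (Ser): third position 4-fold.
Codon 9 CUG (Leu): third position 4-fold.
Four-fold degenerate third positions: 7.

7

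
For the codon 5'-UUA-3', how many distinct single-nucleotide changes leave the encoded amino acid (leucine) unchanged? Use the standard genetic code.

2

Position 1: CUA → 1 synonymous.
Position 2: none → 0 synonymous.
Position 3: UUG → 1 synonymous.
Total: 1 + 0 + 1 = 2.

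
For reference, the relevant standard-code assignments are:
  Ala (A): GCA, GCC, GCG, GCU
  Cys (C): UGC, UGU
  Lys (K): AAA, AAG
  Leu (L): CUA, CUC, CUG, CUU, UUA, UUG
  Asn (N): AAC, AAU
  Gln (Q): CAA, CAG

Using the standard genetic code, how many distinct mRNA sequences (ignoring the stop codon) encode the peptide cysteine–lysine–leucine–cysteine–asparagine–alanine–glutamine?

768

Cys: 2 codons.
Lys: 2 codons.
Leu: 6 codons.
Cys: 2 codons.
Asn: 2 codons.
Ala: 4 codons.
Gln: 2 codons.
2 × 2 × 6 × 2 × 2 × 4 × 2 = 768.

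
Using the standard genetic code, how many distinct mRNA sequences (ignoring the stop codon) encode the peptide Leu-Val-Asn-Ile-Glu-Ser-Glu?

3456

Leu: 6 codons.
Val: 4 codons.
Asn: 2 codons.
Ile: 3 codons.
Glu: 2 codons.
Ser: 6 codons.
Glu: 2 codons.
6 × 4 × 2 × 3 × 2 × 6 × 2 = 3456.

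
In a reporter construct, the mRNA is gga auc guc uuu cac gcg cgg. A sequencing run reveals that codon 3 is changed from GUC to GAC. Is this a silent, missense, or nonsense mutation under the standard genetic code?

Position 8 falls in codon 3: GUC → Val.
After the substitution the codon is GAC → Asp.
Val ≠ Asp, so this is a missense mutation.

missense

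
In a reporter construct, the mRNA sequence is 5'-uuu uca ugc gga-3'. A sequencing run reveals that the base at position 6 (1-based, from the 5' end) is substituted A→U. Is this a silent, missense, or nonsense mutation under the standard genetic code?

silent

Position 6 falls in codon 2: UCA → Ser.
After the substitution the codon is UCU → Ser.
Both encode Ser, so the change is synonymous.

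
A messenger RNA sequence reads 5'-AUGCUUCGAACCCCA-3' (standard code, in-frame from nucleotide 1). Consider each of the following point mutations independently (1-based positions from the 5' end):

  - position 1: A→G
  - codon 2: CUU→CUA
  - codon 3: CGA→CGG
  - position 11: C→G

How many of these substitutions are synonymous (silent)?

Codon 1: AUG (Met) → GUG (Val) — missense.
Codon 2: CUU (Leu) → CUA (Leu) — synonymous.
Codon 3: CGA (Arg) → CGG (Arg) — synonymous.
Codon 4: ACC (Thr) → AGC (Ser) — missense.
Synonymous: 2 of 4.

2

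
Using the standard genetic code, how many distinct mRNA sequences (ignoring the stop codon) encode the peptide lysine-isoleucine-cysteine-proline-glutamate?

96

Lys: 2 codons.
Ile: 3 codons.
Cys: 2 codons.
Pro: 4 codons.
Glu: 2 codons.
2 × 3 × 2 × 4 × 2 = 96.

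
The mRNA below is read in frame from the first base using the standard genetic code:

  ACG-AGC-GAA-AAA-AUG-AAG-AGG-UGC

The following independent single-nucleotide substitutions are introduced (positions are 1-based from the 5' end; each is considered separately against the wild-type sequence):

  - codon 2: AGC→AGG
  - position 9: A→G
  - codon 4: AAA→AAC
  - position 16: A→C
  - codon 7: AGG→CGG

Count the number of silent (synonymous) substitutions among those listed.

2

Codon 2: AGC (Ser) → AGG (Arg) — missense.
Codon 3: GAA (Glu) → GAG (Glu) — synonymous.
Codon 4: AAA (Lys) → AAC (Asn) — missense.
Codon 6: AAG (Lys) → CAG (Gln) — missense.
Codon 7: AGG (Arg) → CGG (Arg) — synonymous.
Synonymous: 2 of 5.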